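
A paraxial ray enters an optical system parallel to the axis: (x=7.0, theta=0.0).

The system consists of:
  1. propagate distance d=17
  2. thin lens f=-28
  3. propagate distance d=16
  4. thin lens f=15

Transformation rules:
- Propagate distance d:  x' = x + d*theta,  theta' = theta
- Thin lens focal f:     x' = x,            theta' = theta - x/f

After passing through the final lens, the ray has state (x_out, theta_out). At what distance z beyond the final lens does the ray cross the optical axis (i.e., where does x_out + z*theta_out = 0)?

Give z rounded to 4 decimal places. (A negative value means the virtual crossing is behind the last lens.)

Answer: 22.7586

Derivation:
Initial: x=7.0000 theta=0.0000
After 1 (propagate distance d=17): x=7.0000 theta=0.0000
After 2 (thin lens f=-28): x=7.0000 theta=0.2500
After 3 (propagate distance d=16): x=11.0000 theta=0.2500
After 4 (thin lens f=15): x=11.0000 theta=-29/60 (≈-0.4833)
z_focus = -x_out/theta_out = -(11.0000)/(-29/60) = 660/29 ≈ 22.7586
Rounded to 4 decimal places: z = 22.7586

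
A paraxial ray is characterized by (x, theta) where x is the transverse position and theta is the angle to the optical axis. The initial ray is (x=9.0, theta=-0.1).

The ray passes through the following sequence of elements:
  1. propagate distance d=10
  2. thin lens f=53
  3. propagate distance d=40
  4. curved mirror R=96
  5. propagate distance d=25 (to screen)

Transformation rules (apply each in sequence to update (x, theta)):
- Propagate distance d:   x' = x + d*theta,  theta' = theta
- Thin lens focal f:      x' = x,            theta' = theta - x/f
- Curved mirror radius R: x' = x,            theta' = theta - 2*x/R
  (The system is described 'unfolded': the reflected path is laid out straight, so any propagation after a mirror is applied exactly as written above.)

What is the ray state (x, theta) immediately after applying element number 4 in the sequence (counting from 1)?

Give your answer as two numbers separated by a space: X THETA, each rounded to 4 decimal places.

Initial: x=9.0000 theta=-0.1000
After 1 (propagate distance d=10): x=8.0000 theta=-0.1000
After 2 (thin lens f=53): x=8.0000 theta=-133/530 (≈-0.2509)
After 3 (propagate distance d=40): x=-108/53 (≈-2.0377) theta=-133/530 (≈-0.2509)
After 4 (curved mirror R=96): x=-108/53 (≈-2.0377) theta=-221/1060 (≈-0.2085)
Rounded to 4 decimal places: x = -2.0377, theta = -0.2085

Answer: -2.0377 -0.2085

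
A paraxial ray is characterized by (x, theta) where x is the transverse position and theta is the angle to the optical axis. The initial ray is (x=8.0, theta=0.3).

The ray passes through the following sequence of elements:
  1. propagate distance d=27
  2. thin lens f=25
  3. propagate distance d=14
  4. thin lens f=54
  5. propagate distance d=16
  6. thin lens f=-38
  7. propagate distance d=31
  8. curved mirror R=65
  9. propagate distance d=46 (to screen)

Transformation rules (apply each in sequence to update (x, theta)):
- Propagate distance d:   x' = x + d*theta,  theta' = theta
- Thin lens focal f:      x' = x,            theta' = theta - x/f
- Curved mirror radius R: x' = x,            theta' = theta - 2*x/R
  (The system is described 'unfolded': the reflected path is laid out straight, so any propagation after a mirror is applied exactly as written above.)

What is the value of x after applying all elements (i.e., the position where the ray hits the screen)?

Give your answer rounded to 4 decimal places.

Initial: x=8.0000 theta=0.3000
After 1 (propagate distance d=27): x=16.1000 theta=0.3000
After 2 (thin lens f=25): x=16.1000 theta=-0.3440
After 3 (propagate distance d=14): x=11.2840 theta=-0.3440
After 4 (thin lens f=54): x=11.2840 theta=-1493/2700 (≈-0.5530)
After 5 (propagate distance d=16): x=16447/6750 (≈2.4366) theta=-1493/2700 (≈-0.5530)
After 6 (thin lens f=-38): x=16447/6750 (≈2.4366) theta=-1161/2375 (≈-0.4888)
After 7 (propagate distance d=31): x=-1631021/128250 (≈-12.7175) theta=-1161/2375 (≈-0.4888)
After 8 (curved mirror R=65): x=-1631021/128250 (≈-12.7175) theta=-406534/4168125 (≈-0.0975)
After 9 (propagate distance d=46 (to screen)): x=-5311759/308750 (≈-17.2041) theta=-406534/4168125 (≈-0.0975)
Rounded to 4 decimal places: x = -17.2041

Answer: -17.2041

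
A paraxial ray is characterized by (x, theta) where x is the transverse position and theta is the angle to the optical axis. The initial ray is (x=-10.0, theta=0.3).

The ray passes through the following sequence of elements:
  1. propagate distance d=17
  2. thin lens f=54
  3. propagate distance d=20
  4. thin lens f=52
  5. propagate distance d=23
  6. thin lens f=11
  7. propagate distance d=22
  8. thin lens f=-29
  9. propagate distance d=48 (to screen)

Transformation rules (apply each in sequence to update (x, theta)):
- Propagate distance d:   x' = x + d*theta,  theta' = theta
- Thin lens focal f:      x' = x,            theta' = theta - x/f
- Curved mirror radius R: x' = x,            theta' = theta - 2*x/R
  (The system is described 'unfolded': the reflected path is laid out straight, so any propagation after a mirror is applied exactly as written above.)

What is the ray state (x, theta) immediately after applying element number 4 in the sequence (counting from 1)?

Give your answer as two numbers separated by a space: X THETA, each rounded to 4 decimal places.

Answer: 2.9148 0.3347

Derivation:
Initial: x=-10.0000 theta=0.3000
After 1 (propagate distance d=17): x=-4.9000 theta=0.3000
After 2 (thin lens f=54): x=-4.9000 theta=211/540 (≈0.3907)
After 3 (propagate distance d=20): x=787/270 (≈2.9148) theta=211/540 (≈0.3907)
After 4 (thin lens f=52): x=787/270 (≈2.9148) theta=4699/14040 (≈0.3347)
Rounded to 4 decimal places: x = 2.9148, theta = 0.3347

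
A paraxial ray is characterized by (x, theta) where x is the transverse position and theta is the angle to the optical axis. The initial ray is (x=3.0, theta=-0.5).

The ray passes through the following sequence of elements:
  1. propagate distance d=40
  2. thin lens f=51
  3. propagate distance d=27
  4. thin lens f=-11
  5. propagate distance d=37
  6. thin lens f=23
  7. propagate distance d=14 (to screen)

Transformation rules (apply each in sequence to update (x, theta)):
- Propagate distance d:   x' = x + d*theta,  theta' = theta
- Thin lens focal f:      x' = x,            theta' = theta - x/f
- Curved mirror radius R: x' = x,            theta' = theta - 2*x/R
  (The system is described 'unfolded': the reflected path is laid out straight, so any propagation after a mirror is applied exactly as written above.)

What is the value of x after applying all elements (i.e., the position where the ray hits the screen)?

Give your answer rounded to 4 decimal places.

Initial: x=3.0000 theta=-0.5000
After 1 (propagate distance d=40): x=-17.0000 theta=-0.5000
After 2 (thin lens f=51): x=-17.0000 theta=-1/6 (≈-0.1667)
After 3 (propagate distance d=27): x=-21.5000 theta=-1/6 (≈-0.1667)
After 4 (thin lens f=-11): x=-21.5000 theta=-70/33 (≈-2.1212)
After 5 (propagate distance d=37): x=-6599/66 (≈-99.9848) theta=-70/33 (≈-2.1212)
After 6 (thin lens f=23): x=-6599/66 (≈-99.9848) theta=3379/1518 (≈2.2260)
After 7 (propagate distance d=14 (to screen)): x=-104471/1518 (≈-68.8215) theta=3379/1518 (≈2.2260)
Rounded to 4 decimal places: x = -68.8215

Answer: -68.8215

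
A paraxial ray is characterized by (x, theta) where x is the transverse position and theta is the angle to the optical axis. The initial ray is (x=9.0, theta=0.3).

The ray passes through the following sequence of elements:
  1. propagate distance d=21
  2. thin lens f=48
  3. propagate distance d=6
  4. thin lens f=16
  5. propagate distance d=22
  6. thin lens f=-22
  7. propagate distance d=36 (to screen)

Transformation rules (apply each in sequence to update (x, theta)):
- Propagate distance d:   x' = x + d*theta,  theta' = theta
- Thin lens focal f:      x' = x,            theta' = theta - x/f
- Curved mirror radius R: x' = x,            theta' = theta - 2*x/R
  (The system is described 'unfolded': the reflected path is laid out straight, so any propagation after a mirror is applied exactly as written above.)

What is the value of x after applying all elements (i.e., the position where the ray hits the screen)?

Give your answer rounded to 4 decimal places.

Answer: -50.9493

Derivation:
Initial: x=9.0000 theta=0.3000
After 1 (propagate distance d=21): x=15.3000 theta=0.3000
After 2 (thin lens f=48): x=15.3000 theta=-3/160 (≈-0.0188)
After 3 (propagate distance d=6): x=15.1875 theta=-3/160 (≈-0.0188)
After 4 (thin lens f=16): x=15.1875 theta=-1239/1280 (≈-0.9680)
After 5 (propagate distance d=22): x=-3909/640 (≈-6.1078) theta=-1239/1280 (≈-0.9680)
After 6 (thin lens f=-22): x=-3909/640 (≈-6.1078) theta=-8769/7040 (≈-1.2456)
After 7 (propagate distance d=36 (to screen)): x=-358683/7040 (≈-50.9493) theta=-8769/7040 (≈-1.2456)
Rounded to 4 decimal places: x = -50.9493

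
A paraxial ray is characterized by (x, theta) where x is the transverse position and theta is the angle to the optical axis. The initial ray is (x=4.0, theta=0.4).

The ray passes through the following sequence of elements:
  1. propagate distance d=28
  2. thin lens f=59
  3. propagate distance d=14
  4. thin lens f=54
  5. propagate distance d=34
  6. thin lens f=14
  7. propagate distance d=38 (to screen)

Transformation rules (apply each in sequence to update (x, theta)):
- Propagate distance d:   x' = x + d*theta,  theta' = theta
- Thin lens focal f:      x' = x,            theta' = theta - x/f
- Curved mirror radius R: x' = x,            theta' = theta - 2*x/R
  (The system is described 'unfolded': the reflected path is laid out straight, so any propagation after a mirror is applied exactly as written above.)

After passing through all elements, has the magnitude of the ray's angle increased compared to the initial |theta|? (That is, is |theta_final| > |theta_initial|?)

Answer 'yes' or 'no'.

Answer: yes

Derivation:
Initial: x=4.0000 theta=0.4000
After 1 (propagate distance d=28): x=15.2000 theta=0.4000
After 2 (thin lens f=59): x=15.2000 theta=42/295 (≈0.1424)
After 3 (propagate distance d=14): x=5072/295 (≈17.1932) theta=42/295 (≈0.1424)
After 4 (thin lens f=54): x=5072/295 (≈17.1932) theta=-1402/7965 (≈-0.1760)
After 5 (propagate distance d=34): x=89276/7965 (≈11.2085) theta=-1402/7965 (≈-0.1760)
After 6 (thin lens f=14): x=89276/7965 (≈11.2085) theta=-54452/55755 (≈-0.9766)
After 7 (propagate distance d=38 (to screen)): x=-1444244/55755 (≈-25.9034) theta=-54452/55755 (≈-0.9766)
|theta_initial|=0.4000 |theta_final|=54452/55755 (≈0.9766) -> increased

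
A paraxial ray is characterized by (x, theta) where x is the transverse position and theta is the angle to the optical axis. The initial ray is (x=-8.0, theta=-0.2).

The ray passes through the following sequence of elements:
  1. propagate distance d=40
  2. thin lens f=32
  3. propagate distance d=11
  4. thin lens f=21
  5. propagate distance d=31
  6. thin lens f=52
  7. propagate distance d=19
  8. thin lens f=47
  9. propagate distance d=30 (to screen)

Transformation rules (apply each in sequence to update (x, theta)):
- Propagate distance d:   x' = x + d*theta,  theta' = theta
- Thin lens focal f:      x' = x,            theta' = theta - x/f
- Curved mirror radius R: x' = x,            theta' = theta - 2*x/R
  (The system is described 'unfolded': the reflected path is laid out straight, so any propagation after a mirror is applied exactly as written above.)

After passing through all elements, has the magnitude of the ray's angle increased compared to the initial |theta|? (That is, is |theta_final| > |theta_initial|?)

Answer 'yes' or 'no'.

Answer: no

Derivation:
Initial: x=-8.0000 theta=-0.2000
After 1 (propagate distance d=40): x=-16.0000 theta=-0.2000
After 2 (thin lens f=32): x=-16.0000 theta=0.3000
After 3 (propagate distance d=11): x=-12.7000 theta=0.3000
After 4 (thin lens f=21): x=-12.7000 theta=19/21 (≈0.9048)
After 5 (propagate distance d=31): x=3223/210 (≈15.3476) theta=19/21 (≈0.9048)
After 6 (thin lens f=52): x=3223/210 (≈15.3476) theta=317/520 (≈0.6096)
After 7 (propagate distance d=19): x=294079/10920 (≈26.9303) theta=317/520 (≈0.6096)
After 8 (thin lens f=47): x=294079/10920 (≈26.9303) theta=10/273 (≈0.0366)
After 9 (propagate distance d=30 (to screen)): x=306079/10920 (≈28.0292) theta=10/273 (≈0.0366)
|theta_initial|=0.2000 |theta_final|=10/273 (≈0.0366) -> not increased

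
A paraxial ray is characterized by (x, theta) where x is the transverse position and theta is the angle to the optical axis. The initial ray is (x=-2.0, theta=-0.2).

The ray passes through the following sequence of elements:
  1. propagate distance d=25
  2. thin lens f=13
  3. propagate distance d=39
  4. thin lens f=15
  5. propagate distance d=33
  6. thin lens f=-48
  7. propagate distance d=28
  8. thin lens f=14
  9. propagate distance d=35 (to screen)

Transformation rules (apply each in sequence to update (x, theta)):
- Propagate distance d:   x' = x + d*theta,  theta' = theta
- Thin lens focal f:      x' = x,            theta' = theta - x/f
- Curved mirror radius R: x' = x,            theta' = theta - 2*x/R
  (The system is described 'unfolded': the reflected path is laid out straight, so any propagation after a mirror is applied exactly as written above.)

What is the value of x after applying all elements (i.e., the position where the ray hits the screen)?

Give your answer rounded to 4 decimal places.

Initial: x=-2.0000 theta=-0.2000
After 1 (propagate distance d=25): x=-7.0000 theta=-0.2000
After 2 (thin lens f=13): x=-7.0000 theta=22/65 (≈0.3385)
After 3 (propagate distance d=39): x=6.2000 theta=22/65 (≈0.3385)
After 4 (thin lens f=15): x=6.2000 theta=-73/975 (≈-0.0749)
After 5 (propagate distance d=33): x=1212/325 (≈3.7292) theta=-73/975 (≈-0.0749)
After 6 (thin lens f=-48): x=1212/325 (≈3.7292) theta=11/3900 (≈0.0028)
After 7 (propagate distance d=28): x=3713/975 (≈3.8082) theta=11/3900 (≈0.0028)
After 8 (thin lens f=14): x=3713/975 (≈3.8082) theta=-7349/27300 (≈-0.2692)
After 9 (propagate distance d=35 (to screen)): x=-21893/3900 (≈-5.6136) theta=-7349/27300 (≈-0.2692)
Rounded to 4 decimal places: x = -5.6136

Answer: -5.6136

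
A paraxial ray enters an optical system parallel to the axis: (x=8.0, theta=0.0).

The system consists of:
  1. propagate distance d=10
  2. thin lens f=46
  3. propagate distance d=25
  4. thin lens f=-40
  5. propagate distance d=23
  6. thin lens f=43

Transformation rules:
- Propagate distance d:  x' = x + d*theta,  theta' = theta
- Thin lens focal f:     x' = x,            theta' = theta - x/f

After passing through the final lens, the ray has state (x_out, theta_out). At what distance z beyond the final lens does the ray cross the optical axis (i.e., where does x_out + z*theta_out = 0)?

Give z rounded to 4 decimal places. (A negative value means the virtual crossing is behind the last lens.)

Initial: x=8.0000 theta=0.0000
After 1 (propagate distance d=10): x=8.0000 theta=0.0000
After 2 (thin lens f=46): x=8.0000 theta=-4/23 (≈-0.1739)
After 3 (propagate distance d=25): x=84/23 (≈3.6522) theta=-4/23 (≈-0.1739)
After 4 (thin lens f=-40): x=84/23 (≈3.6522) theta=-19/230 (≈-0.0826)
After 5 (propagate distance d=23): x=403/230 (≈1.7522) theta=-19/230 (≈-0.0826)
After 6 (thin lens f=43): x=403/230 (≈1.7522) theta=-122/989 (≈-0.1234)
z_focus = -x_out/theta_out = -(403/230)/(-122/989) = 17329/1220 ≈ 14.2041
Rounded to 4 decimal places: z = 14.2041

Answer: 14.2041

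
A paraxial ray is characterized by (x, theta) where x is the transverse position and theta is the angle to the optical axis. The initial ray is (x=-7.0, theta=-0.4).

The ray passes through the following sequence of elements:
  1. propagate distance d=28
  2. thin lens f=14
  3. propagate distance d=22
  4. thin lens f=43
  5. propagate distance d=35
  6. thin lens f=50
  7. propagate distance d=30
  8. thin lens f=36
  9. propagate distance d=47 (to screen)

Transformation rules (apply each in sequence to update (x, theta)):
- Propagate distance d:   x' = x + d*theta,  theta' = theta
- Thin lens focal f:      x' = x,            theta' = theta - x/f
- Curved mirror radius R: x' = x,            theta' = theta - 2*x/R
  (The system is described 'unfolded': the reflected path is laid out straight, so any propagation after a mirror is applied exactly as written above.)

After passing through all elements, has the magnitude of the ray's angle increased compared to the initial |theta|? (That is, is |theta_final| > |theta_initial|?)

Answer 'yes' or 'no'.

Initial: x=-7.0000 theta=-0.4000
After 1 (propagate distance d=28): x=-18.2000 theta=-0.4000
After 2 (thin lens f=14): x=-18.2000 theta=0.9000
After 3 (propagate distance d=22): x=1.6000 theta=0.9000
After 4 (thin lens f=43): x=1.6000 theta=371/430 (≈0.8628)
After 5 (propagate distance d=35): x=13673/430 (≈31.7977) theta=371/430 (≈0.8628)
After 6 (thin lens f=50): x=13673/430 (≈31.7977) theta=4877/21500 (≈0.2268)
After 7 (propagate distance d=30): x=41498/1075 (≈38.6028) theta=4877/21500 (≈0.2268)
After 8 (thin lens f=36): x=41498/1075 (≈38.6028) theta=-163597/193500 (≈-0.8455)
After 9 (propagate distance d=47 (to screen)): x=-219419/193500 (≈-1.1339) theta=-163597/193500 (≈-0.8455)
|theta_initial|=0.4000 |theta_final|=163597/193500 (≈0.8455) -> increased

Answer: yes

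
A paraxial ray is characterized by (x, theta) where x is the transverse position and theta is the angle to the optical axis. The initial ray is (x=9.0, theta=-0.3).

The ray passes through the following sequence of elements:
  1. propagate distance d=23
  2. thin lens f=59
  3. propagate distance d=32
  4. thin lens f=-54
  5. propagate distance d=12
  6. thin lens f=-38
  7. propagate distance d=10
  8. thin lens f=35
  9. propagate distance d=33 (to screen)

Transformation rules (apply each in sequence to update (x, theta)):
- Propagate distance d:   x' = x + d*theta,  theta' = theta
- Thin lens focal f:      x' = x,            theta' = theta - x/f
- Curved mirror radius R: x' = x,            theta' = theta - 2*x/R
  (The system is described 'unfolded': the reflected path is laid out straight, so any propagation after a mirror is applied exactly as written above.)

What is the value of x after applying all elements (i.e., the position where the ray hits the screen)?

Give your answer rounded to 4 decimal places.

Initial: x=9.0000 theta=-0.3000
After 1 (propagate distance d=23): x=2.1000 theta=-0.3000
After 2 (thin lens f=59): x=2.1000 theta=-99/295 (≈-0.3356)
After 3 (propagate distance d=32): x=-5097/590 (≈-8.6390) theta=-99/295 (≈-0.3356)
After 4 (thin lens f=-54): x=-5097/590 (≈-8.6390) theta=-5263/10620 (≈-0.4956)
After 5 (propagate distance d=12): x=-25817/1770 (≈-14.5859) theta=-5263/10620 (≈-0.4956)
After 6 (thin lens f=-38): x=-25817/1770 (≈-14.5859) theta=-44362/50445 (≈-0.8794)
After 7 (propagate distance d=10): x=-2358809/100890 (≈-23.3800) theta=-44362/50445 (≈-0.8794)
After 8 (thin lens f=35): x=-2358809/100890 (≈-23.3800) theta=-746531/3531150 (≈-0.2114)
After 9 (propagate distance d=33 (to screen)): x=-53596919/1765575 (≈-30.3566) theta=-746531/3531150 (≈-0.2114)
Rounded to 4 decimal places: x = -30.3566

Answer: -30.3566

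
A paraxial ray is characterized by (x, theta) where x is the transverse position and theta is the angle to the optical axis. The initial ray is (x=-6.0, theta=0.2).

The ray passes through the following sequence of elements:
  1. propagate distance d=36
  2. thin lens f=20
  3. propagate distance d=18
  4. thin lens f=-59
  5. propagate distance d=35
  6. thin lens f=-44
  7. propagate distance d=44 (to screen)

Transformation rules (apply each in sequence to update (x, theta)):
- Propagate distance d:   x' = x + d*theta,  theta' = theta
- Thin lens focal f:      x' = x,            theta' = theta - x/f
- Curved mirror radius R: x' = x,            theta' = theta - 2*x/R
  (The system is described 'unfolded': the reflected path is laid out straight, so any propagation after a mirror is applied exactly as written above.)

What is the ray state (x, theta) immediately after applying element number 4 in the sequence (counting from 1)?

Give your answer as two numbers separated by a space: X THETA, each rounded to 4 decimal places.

Initial: x=-6.0000 theta=0.2000
After 1 (propagate distance d=36): x=1.2000 theta=0.2000
After 2 (thin lens f=20): x=1.2000 theta=0.1400
After 3 (propagate distance d=18): x=3.7200 theta=0.1400
After 4 (thin lens f=-59): x=3.7200 theta=599/2950 (≈0.2031)
Rounded to 4 decimal places: x = 3.7200, theta = 0.2031

Answer: 3.7200 0.2031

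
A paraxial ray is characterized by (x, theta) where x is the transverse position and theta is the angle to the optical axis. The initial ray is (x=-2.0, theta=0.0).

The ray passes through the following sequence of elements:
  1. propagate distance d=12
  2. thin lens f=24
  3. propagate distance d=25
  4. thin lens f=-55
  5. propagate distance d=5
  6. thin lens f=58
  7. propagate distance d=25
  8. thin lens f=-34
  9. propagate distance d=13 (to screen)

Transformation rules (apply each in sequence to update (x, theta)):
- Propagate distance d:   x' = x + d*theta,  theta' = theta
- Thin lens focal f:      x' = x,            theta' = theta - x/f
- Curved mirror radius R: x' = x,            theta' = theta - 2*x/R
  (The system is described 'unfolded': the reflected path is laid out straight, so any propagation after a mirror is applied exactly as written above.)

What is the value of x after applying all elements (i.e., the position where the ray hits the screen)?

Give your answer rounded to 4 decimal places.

Initial: x=-2.0000 theta=0.0000
After 1 (propagate distance d=12): x=-2.0000 theta=0.0000
After 2 (thin lens f=24): x=-2.0000 theta=1/12 (≈0.0833)
After 3 (propagate distance d=25): x=1/12 (≈0.0833) theta=1/12 (≈0.0833)
After 4 (thin lens f=-55): x=1/12 (≈0.0833) theta=14/165 (≈0.0848)
After 5 (propagate distance d=5): x=67/132 (≈0.5076) theta=14/165 (≈0.0848)
After 6 (thin lens f=58): x=67/132 (≈0.5076) theta=971/12760 (≈0.0761)
After 7 (propagate distance d=25): x=18451/7656 (≈2.4100) theta=971/12760 (≈0.0761)
After 8 (thin lens f=-34): x=18451/7656 (≈2.4100) theta=191297/1301520 (≈0.1470)
After 9 (propagate distance d=13 (to screen)): x=5623531/1301520 (≈4.3207) theta=191297/1301520 (≈0.1470)
Rounded to 4 decimal places: x = 4.3207

Answer: 4.3207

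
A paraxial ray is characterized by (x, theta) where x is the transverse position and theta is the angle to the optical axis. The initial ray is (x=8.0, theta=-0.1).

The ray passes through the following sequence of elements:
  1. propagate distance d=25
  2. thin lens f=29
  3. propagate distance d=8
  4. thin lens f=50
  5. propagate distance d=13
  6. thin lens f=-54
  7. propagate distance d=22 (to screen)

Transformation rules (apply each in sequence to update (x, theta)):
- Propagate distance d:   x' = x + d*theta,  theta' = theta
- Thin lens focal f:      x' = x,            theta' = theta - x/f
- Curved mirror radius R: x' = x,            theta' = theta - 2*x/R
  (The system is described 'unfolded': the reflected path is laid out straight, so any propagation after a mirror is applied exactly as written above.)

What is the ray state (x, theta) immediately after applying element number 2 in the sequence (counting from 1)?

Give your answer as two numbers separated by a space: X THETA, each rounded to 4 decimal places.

Answer: 5.5000 -0.2897

Derivation:
Initial: x=8.0000 theta=-0.1000
After 1 (propagate distance d=25): x=5.5000 theta=-0.1000
After 2 (thin lens f=29): x=5.5000 theta=-42/145 (≈-0.2897)
Rounded to 4 decimal places: x = 5.5000, theta = -0.2897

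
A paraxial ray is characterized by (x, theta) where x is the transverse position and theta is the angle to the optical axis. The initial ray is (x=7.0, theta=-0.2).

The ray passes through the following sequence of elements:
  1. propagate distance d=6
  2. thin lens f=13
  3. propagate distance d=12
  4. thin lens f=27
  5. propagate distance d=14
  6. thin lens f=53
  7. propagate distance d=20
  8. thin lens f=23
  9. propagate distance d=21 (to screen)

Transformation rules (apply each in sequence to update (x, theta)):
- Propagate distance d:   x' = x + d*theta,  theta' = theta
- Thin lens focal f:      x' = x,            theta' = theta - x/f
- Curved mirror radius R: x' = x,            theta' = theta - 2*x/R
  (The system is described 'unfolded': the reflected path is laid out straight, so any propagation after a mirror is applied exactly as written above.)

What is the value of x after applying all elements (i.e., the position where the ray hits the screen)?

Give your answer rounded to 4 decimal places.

Initial: x=7.0000 theta=-0.2000
After 1 (propagate distance d=6): x=5.8000 theta=-0.2000
After 2 (thin lens f=13): x=5.8000 theta=-42/65 (≈-0.6462)
After 3 (propagate distance d=12): x=-127/65 (≈-1.9538) theta=-42/65 (≈-0.6462)
After 4 (thin lens f=27): x=-127/65 (≈-1.9538) theta=-1007/1755 (≈-0.5738)
After 5 (propagate distance d=14): x=-17527/1755 (≈-9.9869) theta=-1007/1755 (≈-0.5738)
After 6 (thin lens f=53): x=-17527/1755 (≈-9.9869) theta=-11948/31005 (≈-0.3854)
After 7 (propagate distance d=20): x=-1645811/93015 (≈-17.6940) theta=-11948/31005 (≈-0.3854)
After 8 (thin lens f=23): x=-1645811/93015 (≈-17.6940) theta=35713/93015 (≈0.3839)
After 9 (propagate distance d=21 (to screen)): x=-895838/93015 (≈-9.6311) theta=35713/93015 (≈0.3839)
Rounded to 4 decimal places: x = -9.6311

Answer: -9.6311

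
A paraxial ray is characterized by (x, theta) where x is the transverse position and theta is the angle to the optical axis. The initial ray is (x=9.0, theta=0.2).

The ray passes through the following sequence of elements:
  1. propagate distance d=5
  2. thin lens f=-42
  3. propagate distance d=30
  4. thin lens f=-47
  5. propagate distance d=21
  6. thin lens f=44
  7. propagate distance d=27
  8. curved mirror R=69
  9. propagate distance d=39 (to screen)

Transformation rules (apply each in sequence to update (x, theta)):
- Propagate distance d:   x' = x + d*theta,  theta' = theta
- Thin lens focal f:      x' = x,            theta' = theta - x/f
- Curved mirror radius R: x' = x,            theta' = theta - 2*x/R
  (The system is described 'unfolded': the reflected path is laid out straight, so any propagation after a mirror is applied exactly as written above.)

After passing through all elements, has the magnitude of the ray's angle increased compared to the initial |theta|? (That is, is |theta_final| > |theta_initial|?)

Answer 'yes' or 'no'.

Answer: yes

Derivation:
Initial: x=9.0000 theta=0.2000
After 1 (propagate distance d=5): x=10.0000 theta=0.2000
After 2 (thin lens f=-42): x=10.0000 theta=46/105 (≈0.4381)
After 3 (propagate distance d=30): x=162/7 (≈23.1429) theta=46/105 (≈0.4381)
After 4 (thin lens f=-47): x=162/7 (≈23.1429) theta=656/705 (≈0.9305)
After 5 (propagate distance d=21): x=70214/1645 (≈42.6833) theta=656/705 (≈0.9305)
After 6 (thin lens f=44): x=70214/1645 (≈42.6833) theta=-4297/108570 (≈-0.0396)
After 7 (propagate distance d=27): x=301207/7238 (≈41.6147) theta=-4297/108570 (≈-0.0396)
After 8 (curved mirror R=69): x=301207/7238 (≈41.6147) theta=-1036967/832370 (≈-1.2458)
After 9 (propagate distance d=39 (to screen)): x=-2901454/416185 (≈-6.9715) theta=-1036967/832370 (≈-1.2458)
|theta_initial|=0.2000 |theta_final|=1036967/832370 (≈1.2458) -> increased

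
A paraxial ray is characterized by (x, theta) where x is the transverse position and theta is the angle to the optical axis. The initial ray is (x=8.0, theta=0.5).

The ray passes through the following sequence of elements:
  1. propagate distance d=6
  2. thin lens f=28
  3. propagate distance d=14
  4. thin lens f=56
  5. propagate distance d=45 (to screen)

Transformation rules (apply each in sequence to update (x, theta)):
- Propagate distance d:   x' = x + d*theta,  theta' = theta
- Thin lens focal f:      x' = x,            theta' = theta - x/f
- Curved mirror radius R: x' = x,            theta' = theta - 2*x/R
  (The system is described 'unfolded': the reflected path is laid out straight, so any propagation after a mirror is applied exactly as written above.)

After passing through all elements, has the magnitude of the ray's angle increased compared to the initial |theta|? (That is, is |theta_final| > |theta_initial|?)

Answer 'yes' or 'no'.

Answer: no

Derivation:
Initial: x=8.0000 theta=0.5000
After 1 (propagate distance d=6): x=11.0000 theta=0.5000
After 2 (thin lens f=28): x=11.0000 theta=3/28 (≈0.1071)
After 3 (propagate distance d=14): x=12.5000 theta=3/28 (≈0.1071)
After 4 (thin lens f=56): x=12.5000 theta=-13/112 (≈-0.1161)
After 5 (propagate distance d=45 (to screen)): x=815/112 (≈7.2768) theta=-13/112 (≈-0.1161)
|theta_initial|=0.5000 |theta_final|=13/112 (≈0.1161) -> not increased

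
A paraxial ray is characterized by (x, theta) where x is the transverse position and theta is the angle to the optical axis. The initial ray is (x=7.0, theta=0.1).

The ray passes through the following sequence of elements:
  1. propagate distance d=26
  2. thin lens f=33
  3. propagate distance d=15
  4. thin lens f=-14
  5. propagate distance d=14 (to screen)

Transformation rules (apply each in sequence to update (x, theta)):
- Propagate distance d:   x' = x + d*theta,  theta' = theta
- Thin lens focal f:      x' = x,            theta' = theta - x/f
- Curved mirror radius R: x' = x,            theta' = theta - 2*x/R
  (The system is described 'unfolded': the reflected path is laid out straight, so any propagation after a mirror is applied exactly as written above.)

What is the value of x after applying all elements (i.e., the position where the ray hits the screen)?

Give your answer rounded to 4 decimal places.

Initial: x=7.0000 theta=0.1000
After 1 (propagate distance d=26): x=9.6000 theta=0.1000
After 2 (thin lens f=33): x=9.6000 theta=-21/110 (≈-0.1909)
After 3 (propagate distance d=15): x=741/110 (≈6.7364) theta=-21/110 (≈-0.1909)
After 4 (thin lens f=-14): x=741/110 (≈6.7364) theta=447/1540 (≈0.2903)
After 5 (propagate distance d=14 (to screen)): x=10.8000 theta=447/1540 (≈0.2903)
Rounded to 4 decimal places: x = 10.8000

Answer: 10.8000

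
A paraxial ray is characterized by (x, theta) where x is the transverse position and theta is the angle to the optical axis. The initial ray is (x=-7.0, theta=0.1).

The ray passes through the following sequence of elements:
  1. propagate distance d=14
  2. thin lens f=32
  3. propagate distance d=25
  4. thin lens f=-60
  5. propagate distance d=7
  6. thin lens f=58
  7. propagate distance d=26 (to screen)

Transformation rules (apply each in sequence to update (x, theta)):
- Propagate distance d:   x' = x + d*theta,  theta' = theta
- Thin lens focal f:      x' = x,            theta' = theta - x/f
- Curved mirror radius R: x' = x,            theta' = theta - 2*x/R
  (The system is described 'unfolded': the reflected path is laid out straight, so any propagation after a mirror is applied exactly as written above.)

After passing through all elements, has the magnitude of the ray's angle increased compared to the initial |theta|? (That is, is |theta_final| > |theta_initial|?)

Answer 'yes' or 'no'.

Answer: yes

Derivation:
Initial: x=-7.0000 theta=0.1000
After 1 (propagate distance d=14): x=-5.6000 theta=0.1000
After 2 (thin lens f=32): x=-5.6000 theta=0.2750
After 3 (propagate distance d=25): x=1.2750 theta=0.2750
After 4 (thin lens f=-60): x=1.2750 theta=237/800 (≈0.2963)
After 5 (propagate distance d=7): x=2679/800 (≈3.3488) theta=237/800 (≈0.2963)
After 6 (thin lens f=58): x=2679/800 (≈3.3488) theta=11067/46400 (≈0.2385)
After 7 (propagate distance d=26 (to screen)): x=110781/11600 (≈9.5501) theta=11067/46400 (≈0.2385)
|theta_initial|=0.1000 |theta_final|=11067/46400 (≈0.2385) -> increased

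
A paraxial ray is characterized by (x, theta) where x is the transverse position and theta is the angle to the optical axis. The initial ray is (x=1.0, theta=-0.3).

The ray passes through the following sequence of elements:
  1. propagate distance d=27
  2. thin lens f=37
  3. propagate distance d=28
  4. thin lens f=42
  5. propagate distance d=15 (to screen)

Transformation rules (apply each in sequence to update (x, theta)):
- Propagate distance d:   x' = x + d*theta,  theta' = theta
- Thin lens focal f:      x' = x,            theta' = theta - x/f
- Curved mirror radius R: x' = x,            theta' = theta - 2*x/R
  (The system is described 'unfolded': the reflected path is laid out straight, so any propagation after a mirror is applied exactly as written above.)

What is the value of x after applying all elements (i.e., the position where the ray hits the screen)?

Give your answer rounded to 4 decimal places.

Answer: -8.1319

Derivation:
Initial: x=1.0000 theta=-0.3000
After 1 (propagate distance d=27): x=-7.1000 theta=-0.3000
After 2 (thin lens f=37): x=-7.1000 theta=-4/37 (≈-0.1081)
After 3 (propagate distance d=28): x=-3747/370 (≈-10.1270) theta=-4/37 (≈-0.1081)
After 4 (thin lens f=42): x=-3747/370 (≈-10.1270) theta=689/5180 (≈0.1330)
After 5 (propagate distance d=15 (to screen)): x=-42123/5180 (≈-8.1319) theta=689/5180 (≈0.1330)
Rounded to 4 decimal places: x = -8.1319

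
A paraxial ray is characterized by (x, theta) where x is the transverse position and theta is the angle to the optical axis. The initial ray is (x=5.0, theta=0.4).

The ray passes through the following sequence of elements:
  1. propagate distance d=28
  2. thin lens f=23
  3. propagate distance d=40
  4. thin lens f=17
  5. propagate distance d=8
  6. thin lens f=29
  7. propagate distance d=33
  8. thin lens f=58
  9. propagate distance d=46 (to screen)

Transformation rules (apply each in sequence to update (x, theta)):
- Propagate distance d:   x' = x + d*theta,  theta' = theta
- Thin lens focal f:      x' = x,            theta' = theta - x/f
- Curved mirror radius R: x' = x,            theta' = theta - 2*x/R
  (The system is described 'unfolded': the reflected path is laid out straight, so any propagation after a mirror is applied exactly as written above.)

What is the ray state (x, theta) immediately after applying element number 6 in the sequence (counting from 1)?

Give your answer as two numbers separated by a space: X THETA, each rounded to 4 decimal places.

Answer: -0.3033 -0.5307

Derivation:
Initial: x=5.0000 theta=0.4000
After 1 (propagate distance d=28): x=16.2000 theta=0.4000
After 2 (thin lens f=23): x=16.2000 theta=-7/23 (≈-0.3043)
After 3 (propagate distance d=40): x=463/115 (≈4.0261) theta=-7/23 (≈-0.3043)
After 4 (thin lens f=17): x=463/115 (≈4.0261) theta=-46/85 (≈-0.5412)
After 5 (propagate distance d=8): x=-593/1955 (≈-0.3033) theta=-46/85 (≈-0.5412)
After 6 (thin lens f=29): x=-593/1955 (≈-0.3033) theta=-30089/56695 (≈-0.5307)
Rounded to 4 decimal places: x = -0.3033, theta = -0.5307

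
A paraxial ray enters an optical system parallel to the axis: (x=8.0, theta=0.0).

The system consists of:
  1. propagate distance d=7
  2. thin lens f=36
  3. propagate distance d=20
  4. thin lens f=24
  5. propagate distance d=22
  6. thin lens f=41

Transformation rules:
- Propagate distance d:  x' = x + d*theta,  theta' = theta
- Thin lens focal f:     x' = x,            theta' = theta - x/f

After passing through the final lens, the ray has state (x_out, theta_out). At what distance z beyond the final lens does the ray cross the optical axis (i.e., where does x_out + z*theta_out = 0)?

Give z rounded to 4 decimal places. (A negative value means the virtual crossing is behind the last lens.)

Initial: x=8.0000 theta=0.0000
After 1 (propagate distance d=7): x=8.0000 theta=0.0000
After 2 (thin lens f=36): x=8.0000 theta=-2/9 (≈-0.2222)
After 3 (propagate distance d=20): x=32/9 (≈3.5556) theta=-2/9 (≈-0.2222)
After 4 (thin lens f=24): x=32/9 (≈3.5556) theta=-10/27 (≈-0.3704)
After 5 (propagate distance d=22): x=-124/27 (≈-4.5926) theta=-10/27 (≈-0.3704)
After 6 (thin lens f=41): x=-124/27 (≈-4.5926) theta=-286/1107 (≈-0.2584)
z_focus = -x_out/theta_out = -(-124/27)/(-286/1107) = -2542/143 ≈ -17.7762
Rounded to 4 decimal places: z = -17.7762

Answer: -17.7762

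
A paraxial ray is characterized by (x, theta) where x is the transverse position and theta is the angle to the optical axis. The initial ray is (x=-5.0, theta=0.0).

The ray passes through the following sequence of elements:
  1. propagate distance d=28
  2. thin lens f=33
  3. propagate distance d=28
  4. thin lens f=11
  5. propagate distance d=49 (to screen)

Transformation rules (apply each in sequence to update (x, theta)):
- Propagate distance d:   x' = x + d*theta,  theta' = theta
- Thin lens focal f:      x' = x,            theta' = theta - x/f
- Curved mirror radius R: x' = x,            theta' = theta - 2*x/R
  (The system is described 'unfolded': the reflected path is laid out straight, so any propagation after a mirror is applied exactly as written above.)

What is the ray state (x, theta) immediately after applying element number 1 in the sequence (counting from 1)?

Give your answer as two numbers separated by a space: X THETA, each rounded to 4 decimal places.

Initial: x=-5.0000 theta=0.0000
After 1 (propagate distance d=28): x=-5.0000 theta=0.0000
Rounded to 4 decimal places: x = -5.0000, theta = 0.0000

Answer: -5.0000 0.0000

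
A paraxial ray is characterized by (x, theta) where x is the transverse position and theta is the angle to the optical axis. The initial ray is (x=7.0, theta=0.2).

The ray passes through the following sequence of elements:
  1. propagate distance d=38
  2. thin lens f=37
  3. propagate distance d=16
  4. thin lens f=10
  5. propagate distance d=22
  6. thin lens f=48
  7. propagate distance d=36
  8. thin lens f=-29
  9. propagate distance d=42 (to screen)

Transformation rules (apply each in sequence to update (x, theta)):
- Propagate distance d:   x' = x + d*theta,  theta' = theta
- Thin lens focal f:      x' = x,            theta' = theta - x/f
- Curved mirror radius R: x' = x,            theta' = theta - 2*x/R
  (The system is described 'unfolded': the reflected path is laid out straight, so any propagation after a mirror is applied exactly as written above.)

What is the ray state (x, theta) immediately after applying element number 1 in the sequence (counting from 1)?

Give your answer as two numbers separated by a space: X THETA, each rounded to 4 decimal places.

Answer: 14.6000 0.2000

Derivation:
Initial: x=7.0000 theta=0.2000
After 1 (propagate distance d=38): x=14.6000 theta=0.2000
Rounded to 4 decimal places: x = 14.6000, theta = 0.2000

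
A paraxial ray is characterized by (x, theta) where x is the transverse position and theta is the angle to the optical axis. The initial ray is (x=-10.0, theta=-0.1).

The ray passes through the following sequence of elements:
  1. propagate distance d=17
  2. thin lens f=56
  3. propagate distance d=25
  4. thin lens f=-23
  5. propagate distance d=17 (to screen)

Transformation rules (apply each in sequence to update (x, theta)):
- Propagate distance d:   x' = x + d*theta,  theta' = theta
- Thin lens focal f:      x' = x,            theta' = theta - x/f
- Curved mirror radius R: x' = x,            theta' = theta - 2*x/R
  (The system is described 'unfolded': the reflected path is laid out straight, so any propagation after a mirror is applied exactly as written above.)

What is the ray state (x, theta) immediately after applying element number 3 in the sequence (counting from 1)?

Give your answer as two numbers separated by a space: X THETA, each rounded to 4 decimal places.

Initial: x=-10.0000 theta=-0.1000
After 1 (propagate distance d=17): x=-11.7000 theta=-0.1000
After 2 (thin lens f=56): x=-11.7000 theta=61/560 (≈0.1089)
After 3 (propagate distance d=25): x=-5027/560 (≈-8.9768) theta=61/560 (≈0.1089)
Rounded to 4 decimal places: x = -8.9768, theta = 0.1089

Answer: -8.9768 0.1089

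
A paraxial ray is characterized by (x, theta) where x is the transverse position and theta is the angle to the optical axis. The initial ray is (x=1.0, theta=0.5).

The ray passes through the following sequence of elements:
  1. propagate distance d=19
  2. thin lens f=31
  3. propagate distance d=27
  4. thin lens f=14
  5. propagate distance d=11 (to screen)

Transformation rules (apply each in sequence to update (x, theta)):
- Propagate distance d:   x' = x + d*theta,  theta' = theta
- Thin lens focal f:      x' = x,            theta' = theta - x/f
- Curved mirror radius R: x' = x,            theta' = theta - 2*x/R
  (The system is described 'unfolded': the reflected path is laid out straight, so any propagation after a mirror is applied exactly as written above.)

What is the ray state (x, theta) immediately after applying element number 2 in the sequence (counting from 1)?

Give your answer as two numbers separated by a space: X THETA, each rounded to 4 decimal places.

Answer: 10.5000 0.1613

Derivation:
Initial: x=1.0000 theta=0.5000
After 1 (propagate distance d=19): x=10.5000 theta=0.5000
After 2 (thin lens f=31): x=10.5000 theta=5/31 (≈0.1613)
Rounded to 4 decimal places: x = 10.5000, theta = 0.1613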